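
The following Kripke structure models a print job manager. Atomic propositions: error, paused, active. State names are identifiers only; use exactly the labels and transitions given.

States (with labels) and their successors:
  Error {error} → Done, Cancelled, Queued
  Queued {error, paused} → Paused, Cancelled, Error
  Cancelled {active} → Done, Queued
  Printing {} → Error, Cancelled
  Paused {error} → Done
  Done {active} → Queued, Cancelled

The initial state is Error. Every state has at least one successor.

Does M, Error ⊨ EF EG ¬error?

Yes

States satisfying EG ¬error: {Cancelled, Printing, Done}.
States satisfying EF EG ¬error: {Error, Queued, Cancelled, Printing, Paused, Done}.
Some path from Error reaches a state where EG ¬error holds.
Error ∈ Sat(EF EG ¬error).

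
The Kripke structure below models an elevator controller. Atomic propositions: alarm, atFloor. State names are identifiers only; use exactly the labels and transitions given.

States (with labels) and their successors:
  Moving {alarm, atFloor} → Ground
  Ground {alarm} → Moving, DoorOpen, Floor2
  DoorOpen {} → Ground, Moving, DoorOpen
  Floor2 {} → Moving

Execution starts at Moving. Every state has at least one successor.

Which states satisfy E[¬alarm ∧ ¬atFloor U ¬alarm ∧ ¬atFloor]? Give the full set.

{DoorOpen, Floor2}

States satisfying ¬alarm ∧ ¬atFloor: {DoorOpen, Floor2}.
States satisfying E[¬alarm ∧ ¬atFloor U ¬alarm ∧ ¬atFloor]: {DoorOpen, Floor2}.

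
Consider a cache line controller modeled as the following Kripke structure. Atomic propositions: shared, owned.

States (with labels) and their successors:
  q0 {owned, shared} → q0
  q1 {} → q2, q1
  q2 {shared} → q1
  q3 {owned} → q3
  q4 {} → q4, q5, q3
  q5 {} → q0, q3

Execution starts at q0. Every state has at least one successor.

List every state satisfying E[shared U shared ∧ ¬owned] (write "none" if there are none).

{q2}

States satisfying shared: {q0, q2}.
States satisfying shared ∧ ¬owned: {q2}.
States satisfying E[shared U shared ∧ ¬owned]: {q2}.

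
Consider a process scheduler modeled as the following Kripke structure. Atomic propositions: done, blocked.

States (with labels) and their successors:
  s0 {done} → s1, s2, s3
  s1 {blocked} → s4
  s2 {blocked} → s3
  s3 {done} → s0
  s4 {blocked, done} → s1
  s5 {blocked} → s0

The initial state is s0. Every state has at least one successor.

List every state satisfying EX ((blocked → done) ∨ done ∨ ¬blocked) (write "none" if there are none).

{s0, s1, s2, s3, s5}

States satisfying (blocked → done) ∨ done ∨ ¬blocked: {s0, s3, s4}.
States satisfying EX ((blocked → done) ∨ done ∨ ¬blocked): {s0, s1, s2, s3, s5}.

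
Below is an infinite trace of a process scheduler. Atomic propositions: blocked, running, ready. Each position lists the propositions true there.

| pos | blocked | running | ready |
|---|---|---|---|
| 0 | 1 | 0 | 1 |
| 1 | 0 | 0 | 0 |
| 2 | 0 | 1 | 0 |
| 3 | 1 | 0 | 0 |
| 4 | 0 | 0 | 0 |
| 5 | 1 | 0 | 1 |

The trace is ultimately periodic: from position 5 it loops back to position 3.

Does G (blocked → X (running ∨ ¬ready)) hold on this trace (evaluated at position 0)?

Satisfied

blocked → X (running ∨ ¬ready) holds at every position 0..5, and those are all positions ever visited, so G (blocked → X (running ∨ ¬ready)) holds.
Positions where blocked holds: 0, 3, 5.
Check X (running ∨ ¬ready) at each: 0→ok, 3→ok, 5→ok.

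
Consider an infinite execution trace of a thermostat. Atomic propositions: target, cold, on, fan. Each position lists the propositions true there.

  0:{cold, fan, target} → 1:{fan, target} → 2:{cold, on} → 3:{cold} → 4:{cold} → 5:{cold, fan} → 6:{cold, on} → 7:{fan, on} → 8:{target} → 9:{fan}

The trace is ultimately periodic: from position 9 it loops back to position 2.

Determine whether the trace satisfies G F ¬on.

F ¬on holds at every position 0..9, and those are all positions ever visited, so G F ¬on holds.

Satisfied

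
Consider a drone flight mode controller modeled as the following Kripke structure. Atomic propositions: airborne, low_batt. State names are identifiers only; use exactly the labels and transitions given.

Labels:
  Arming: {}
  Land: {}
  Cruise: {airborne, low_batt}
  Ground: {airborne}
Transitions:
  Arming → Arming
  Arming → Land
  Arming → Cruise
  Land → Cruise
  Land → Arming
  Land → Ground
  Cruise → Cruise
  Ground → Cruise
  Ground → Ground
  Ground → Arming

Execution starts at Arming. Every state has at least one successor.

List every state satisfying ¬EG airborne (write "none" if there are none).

States satisfying airborne: {Cruise, Ground}.
States satisfying EG airborne: {Cruise, Ground}.
States satisfying ¬EG airborne: {Arming, Land}.

{Arming, Land}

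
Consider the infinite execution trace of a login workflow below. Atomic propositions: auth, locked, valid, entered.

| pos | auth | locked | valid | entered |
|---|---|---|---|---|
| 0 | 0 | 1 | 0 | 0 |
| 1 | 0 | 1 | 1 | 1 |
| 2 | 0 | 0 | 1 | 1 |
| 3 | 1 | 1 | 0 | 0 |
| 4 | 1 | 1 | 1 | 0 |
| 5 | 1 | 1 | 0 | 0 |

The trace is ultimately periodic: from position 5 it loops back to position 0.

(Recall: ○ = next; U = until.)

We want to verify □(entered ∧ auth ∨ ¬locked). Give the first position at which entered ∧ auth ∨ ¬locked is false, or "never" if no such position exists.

At position 0 the labels are {locked}, so entered ∧ auth ∨ ¬locked is false there. This is the first violation.

0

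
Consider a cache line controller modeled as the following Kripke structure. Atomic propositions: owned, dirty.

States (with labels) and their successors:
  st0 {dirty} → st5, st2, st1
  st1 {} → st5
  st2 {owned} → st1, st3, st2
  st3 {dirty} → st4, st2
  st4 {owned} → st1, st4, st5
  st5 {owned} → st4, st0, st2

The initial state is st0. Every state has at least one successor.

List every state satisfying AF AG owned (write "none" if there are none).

none

States satisfying AG owned: ∅.
States satisfying AF AG owned: ∅.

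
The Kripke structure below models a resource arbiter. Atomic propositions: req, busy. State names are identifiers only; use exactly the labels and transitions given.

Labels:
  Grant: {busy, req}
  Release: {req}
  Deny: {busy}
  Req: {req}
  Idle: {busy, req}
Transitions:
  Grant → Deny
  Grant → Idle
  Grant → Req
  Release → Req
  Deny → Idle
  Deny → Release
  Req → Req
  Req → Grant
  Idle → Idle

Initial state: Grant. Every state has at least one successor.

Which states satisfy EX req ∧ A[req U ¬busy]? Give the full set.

{Release, Req}

States satisfying req: {Grant, Release, Req, Idle}.
States satisfying EX req: {Grant, Release, Deny, Req, Idle}.
States satisfying ¬busy: {Release, Req}.
States satisfying A[req U ¬busy]: {Release, Req}.
States satisfying EX req ∧ A[req U ¬busy]: {Release, Req}.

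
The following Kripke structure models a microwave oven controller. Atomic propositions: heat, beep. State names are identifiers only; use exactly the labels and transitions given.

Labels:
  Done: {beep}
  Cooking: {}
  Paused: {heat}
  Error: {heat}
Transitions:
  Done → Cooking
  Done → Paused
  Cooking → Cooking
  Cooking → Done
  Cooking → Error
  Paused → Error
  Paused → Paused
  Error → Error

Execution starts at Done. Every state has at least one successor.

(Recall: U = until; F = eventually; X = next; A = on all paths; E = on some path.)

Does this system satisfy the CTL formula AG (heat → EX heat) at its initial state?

States satisfying heat → EX heat: {Done, Cooking, Paused, Error}.
States satisfying AG (heat → EX heat): {Done, Cooking, Paused, Error}.
Every state reachable from Done satisfies heat → EX heat.
Done ∈ Sat(AG (heat → EX heat)).

Yes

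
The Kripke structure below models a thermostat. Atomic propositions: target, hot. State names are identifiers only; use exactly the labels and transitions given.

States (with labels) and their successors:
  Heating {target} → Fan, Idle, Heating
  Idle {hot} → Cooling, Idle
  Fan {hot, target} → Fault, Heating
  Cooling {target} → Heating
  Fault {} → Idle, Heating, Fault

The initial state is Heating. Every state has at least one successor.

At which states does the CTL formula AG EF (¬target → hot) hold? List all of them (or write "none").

{Heating, Idle, Fan, Cooling, Fault}

States satisfying EF (¬target → hot): {Heating, Idle, Fan, Cooling, Fault}.
States satisfying AG EF (¬target → hot): {Heating, Idle, Fan, Cooling, Fault}.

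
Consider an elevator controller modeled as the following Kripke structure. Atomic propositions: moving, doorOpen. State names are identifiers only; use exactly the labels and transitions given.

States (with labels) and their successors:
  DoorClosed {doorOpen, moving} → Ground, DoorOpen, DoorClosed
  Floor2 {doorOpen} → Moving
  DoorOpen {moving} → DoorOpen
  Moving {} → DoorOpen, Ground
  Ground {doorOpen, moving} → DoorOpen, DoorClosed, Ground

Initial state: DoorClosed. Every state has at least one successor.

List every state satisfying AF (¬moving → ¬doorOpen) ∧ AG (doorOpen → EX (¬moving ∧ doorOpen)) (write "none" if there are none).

{DoorOpen}

States satisfying ¬moving → ¬doorOpen: {DoorClosed, DoorOpen, Moving, Ground}.
States satisfying AF (¬moving → ¬doorOpen): {DoorClosed, Floor2, DoorOpen, Moving, Ground}.
States satisfying doorOpen → EX (¬moving ∧ doorOpen): {DoorOpen, Moving}.
States satisfying AG (doorOpen → EX (¬moving ∧ doorOpen)): {DoorOpen}.
States satisfying AF (¬moving → ¬doorOpen) ∧ AG (doorOpen → EX (¬moving ∧ doorOpen)): {DoorOpen}.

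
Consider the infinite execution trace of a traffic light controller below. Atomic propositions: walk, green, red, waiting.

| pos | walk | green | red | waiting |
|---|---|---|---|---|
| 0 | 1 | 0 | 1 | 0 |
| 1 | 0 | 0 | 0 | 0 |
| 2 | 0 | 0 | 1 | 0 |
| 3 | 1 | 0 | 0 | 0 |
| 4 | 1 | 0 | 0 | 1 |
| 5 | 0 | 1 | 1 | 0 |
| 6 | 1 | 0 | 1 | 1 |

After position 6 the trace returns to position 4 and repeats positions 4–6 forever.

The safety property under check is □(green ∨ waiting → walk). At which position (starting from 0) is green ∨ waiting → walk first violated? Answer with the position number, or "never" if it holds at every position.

Check green ∨ waiting → walk at each position in order: 0 ✓, 1 ✓, 2 ✓, 3 ✓, 4 ✓.
At position 5 the labels are {green, red}, so green ∨ waiting → walk is false there. This is the first violation.

5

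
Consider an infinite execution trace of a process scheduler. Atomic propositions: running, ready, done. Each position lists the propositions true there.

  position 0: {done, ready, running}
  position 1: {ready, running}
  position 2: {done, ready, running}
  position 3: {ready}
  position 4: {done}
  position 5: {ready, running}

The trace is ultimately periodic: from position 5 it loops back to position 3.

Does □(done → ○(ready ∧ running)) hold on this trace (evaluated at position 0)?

Does not hold

done → ○(ready ∧ running) must hold at every position from 0 onward. It fails at position 2, so □(done → ○(ready ∧ running)) is false.
Positions where done holds: 0, 2, 4.
Check ○(ready ∧ running) at each: 0→ok, 2→fails, 4→ok.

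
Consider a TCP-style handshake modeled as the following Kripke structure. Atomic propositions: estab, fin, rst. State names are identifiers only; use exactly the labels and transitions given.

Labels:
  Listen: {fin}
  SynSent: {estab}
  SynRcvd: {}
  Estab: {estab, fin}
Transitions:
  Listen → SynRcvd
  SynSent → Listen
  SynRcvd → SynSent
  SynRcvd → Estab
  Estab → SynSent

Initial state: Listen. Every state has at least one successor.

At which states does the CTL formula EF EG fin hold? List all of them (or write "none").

none

States satisfying EG fin: ∅.
States satisfying EF EG fin: ∅.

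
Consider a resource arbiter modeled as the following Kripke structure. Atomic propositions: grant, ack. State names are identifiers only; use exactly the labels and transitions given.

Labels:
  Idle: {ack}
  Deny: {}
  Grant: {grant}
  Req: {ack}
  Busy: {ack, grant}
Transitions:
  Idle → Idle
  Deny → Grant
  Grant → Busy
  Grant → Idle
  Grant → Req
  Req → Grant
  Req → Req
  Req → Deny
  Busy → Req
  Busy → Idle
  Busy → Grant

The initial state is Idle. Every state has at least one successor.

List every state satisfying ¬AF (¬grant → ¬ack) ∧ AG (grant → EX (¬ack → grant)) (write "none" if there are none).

States satisfying ¬grant → ¬ack: {Deny, Grant, Busy}.
States satisfying AF (¬grant → ¬ack): {Deny, Grant, Busy}.
States satisfying ¬AF (¬grant → ¬ack): {Idle, Req}.
States satisfying grant → EX (¬ack → grant): {Idle, Deny, Grant, Req, Busy}.
States satisfying AG (grant → EX (¬ack → grant)): {Idle, Deny, Grant, Req, Busy}.
States satisfying ¬AF (¬grant → ¬ack) ∧ AG (grant → EX (¬ack → grant)): {Idle, Req}.

{Idle, Req}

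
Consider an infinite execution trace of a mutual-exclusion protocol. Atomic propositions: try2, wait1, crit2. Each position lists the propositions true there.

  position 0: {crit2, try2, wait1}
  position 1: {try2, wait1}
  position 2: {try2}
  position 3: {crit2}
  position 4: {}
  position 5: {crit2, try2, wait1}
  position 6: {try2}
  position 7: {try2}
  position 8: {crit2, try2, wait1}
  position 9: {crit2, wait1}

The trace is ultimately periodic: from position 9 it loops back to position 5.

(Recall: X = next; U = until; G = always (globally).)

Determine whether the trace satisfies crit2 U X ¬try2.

Does not hold

Walking from position 0: at position 1, X ¬try2 has not yet held and crit2 fails, so crit2 U X ¬try2 is false.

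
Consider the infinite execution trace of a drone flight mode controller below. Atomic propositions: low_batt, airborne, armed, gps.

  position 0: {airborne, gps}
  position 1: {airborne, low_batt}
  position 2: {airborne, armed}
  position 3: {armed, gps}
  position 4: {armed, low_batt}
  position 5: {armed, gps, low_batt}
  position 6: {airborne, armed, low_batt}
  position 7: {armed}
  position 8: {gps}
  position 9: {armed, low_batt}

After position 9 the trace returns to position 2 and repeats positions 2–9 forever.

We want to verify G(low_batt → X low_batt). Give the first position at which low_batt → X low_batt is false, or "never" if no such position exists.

1

Check low_batt → X low_batt at each position in order: 0 ✓.
At position 1 the labels are {airborne, low_batt} and the next position 2 has {airborne, armed}, so low_batt → X low_batt is false there. This is the first violation.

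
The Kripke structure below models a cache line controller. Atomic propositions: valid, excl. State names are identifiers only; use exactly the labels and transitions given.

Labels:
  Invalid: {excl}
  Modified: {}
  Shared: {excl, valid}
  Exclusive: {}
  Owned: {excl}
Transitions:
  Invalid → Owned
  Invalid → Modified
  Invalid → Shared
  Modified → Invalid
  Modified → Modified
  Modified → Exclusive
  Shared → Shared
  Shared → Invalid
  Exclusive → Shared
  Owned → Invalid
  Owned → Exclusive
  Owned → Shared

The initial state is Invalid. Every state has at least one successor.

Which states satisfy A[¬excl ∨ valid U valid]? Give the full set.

{Shared, Exclusive}

States satisfying ¬excl ∨ valid: {Modified, Shared, Exclusive}.
States satisfying valid: {Shared}.
States satisfying A[¬excl ∨ valid U valid]: {Shared, Exclusive}.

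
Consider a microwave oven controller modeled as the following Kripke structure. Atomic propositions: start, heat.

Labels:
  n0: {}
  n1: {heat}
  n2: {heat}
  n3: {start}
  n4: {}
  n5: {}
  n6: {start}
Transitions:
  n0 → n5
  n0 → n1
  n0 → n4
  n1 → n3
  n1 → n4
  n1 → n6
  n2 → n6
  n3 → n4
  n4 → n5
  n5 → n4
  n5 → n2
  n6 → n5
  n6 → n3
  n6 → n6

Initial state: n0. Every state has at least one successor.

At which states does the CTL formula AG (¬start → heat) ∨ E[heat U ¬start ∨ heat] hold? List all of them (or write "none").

States satisfying ¬start → heat: {n1, n2, n3, n6}.
States satisfying AG (¬start → heat): ∅.
States satisfying heat: {n1, n2}.
States satisfying ¬start ∨ heat: {n0, n1, n2, n4, n5}.
States satisfying E[heat U ¬start ∨ heat]: {n0, n1, n2, n4, n5}.
States satisfying AG (¬start → heat) ∨ E[heat U ¬start ∨ heat]: {n0, n1, n2, n4, n5}.

{n0, n1, n2, n4, n5}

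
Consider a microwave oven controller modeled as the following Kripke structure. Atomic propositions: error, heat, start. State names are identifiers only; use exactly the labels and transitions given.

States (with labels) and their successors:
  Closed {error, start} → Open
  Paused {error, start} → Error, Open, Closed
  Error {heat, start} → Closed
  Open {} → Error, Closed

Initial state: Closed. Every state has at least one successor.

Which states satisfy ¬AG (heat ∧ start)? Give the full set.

{Closed, Paused, Error, Open}

States satisfying heat ∧ start: {Error}.
States satisfying AG (heat ∧ start): ∅.
States satisfying ¬AG (heat ∧ start): {Closed, Paused, Error, Open}.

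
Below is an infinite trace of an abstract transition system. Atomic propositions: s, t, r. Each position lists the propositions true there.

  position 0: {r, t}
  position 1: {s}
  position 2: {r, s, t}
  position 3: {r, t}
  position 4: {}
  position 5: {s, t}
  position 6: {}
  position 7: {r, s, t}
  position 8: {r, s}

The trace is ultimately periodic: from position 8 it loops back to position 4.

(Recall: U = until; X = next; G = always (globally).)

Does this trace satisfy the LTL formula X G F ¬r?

The position after 0 is 1; G F ¬r is true there.

Yes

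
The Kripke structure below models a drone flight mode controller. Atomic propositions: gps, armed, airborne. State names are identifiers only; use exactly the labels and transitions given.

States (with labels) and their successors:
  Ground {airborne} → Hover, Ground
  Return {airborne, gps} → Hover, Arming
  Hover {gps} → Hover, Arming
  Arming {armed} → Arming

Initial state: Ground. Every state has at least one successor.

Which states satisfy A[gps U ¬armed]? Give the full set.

States satisfying gps: {Return, Hover}.
States satisfying ¬armed: {Ground, Return, Hover}.
States satisfying A[gps U ¬armed]: {Ground, Return, Hover}.

{Ground, Return, Hover}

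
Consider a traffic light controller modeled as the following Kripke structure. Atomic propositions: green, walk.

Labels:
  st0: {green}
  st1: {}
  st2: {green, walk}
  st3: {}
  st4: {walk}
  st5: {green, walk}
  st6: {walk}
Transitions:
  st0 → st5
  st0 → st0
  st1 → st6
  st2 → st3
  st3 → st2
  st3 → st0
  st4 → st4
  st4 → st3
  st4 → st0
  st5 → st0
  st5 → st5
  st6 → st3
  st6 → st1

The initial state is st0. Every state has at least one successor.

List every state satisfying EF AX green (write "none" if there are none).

{st0, st1, st2, st3, st4, st5, st6}

States satisfying AX green: {st0, st3, st5}.
States satisfying EF AX green: {st0, st1, st2, st3, st4, st5, st6}.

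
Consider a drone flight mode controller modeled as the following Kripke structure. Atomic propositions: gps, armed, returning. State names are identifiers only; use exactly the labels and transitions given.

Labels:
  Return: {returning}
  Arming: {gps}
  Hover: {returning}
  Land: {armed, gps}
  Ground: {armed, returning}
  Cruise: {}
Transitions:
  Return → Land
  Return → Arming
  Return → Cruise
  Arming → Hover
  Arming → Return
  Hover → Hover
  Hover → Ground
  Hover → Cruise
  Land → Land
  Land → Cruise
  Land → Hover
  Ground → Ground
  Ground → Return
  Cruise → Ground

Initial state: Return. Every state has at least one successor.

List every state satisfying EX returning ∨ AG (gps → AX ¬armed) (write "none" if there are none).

{Arming, Hover, Land, Ground, Cruise}

States satisfying returning: {Return, Hover, Ground}.
States satisfying EX returning: {Arming, Hover, Land, Ground, Cruise}.
States satisfying gps → AX ¬armed: {Return, Arming, Hover, Ground, Cruise}.
States satisfying AG (gps → AX ¬armed): ∅.
States satisfying EX returning ∨ AG (gps → AX ¬armed): {Arming, Hover, Land, Ground, Cruise}.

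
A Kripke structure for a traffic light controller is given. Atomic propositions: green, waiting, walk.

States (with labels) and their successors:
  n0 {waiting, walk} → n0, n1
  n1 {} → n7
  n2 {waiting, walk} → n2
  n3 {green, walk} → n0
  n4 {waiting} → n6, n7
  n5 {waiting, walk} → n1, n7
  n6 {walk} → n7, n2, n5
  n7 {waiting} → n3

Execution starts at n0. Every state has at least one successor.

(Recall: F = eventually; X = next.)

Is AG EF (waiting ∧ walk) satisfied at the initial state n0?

States satisfying EF (waiting ∧ walk): {n0, n1, n2, n3, n4, n5, n6, n7}.
States satisfying AG EF (waiting ∧ walk): {n0, n1, n2, n3, n4, n5, n6, n7}.
Every state reachable from n0 satisfies EF (waiting ∧ walk).
n0 ∈ Sat(AG EF (waiting ∧ walk)).

Satisfied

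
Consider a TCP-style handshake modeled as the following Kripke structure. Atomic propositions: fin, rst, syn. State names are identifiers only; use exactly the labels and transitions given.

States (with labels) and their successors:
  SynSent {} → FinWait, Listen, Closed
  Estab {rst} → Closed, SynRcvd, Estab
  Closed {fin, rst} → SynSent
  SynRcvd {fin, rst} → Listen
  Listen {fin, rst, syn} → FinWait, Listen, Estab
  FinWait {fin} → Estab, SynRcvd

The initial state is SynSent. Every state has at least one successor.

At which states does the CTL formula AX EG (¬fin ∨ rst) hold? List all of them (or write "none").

{Estab, Closed, SynRcvd, FinWait}

States satisfying EG (¬fin ∨ rst): {SynSent, Estab, Closed, SynRcvd, Listen}.
States satisfying AX EG (¬fin ∨ rst): {Estab, Closed, SynRcvd, FinWait}.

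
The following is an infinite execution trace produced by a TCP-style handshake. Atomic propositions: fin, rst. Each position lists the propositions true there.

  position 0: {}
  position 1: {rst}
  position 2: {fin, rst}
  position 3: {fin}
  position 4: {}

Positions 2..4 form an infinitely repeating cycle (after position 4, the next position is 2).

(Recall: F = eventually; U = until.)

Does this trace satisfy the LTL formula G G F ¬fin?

G F ¬fin holds at every position 0..4, and those are all positions ever visited, so G G F ¬fin holds.

Yes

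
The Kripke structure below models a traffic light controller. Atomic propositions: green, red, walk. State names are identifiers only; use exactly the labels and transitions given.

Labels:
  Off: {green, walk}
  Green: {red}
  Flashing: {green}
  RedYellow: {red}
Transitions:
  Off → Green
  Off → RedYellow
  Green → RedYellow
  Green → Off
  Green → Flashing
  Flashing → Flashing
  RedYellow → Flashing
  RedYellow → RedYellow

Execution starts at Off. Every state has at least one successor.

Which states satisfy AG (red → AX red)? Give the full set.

States satisfying red → AX red: {Off, Flashing}.
States satisfying AG (red → AX red): {Flashing}.

{Flashing}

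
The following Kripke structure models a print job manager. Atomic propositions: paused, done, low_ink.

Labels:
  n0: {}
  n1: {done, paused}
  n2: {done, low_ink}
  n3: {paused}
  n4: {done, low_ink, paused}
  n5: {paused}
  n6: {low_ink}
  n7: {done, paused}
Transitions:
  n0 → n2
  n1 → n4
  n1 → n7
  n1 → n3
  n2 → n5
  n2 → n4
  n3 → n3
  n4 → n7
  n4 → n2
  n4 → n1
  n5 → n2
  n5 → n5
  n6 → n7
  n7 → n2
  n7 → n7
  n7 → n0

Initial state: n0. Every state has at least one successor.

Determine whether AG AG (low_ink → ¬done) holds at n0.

Does not hold

States satisfying AG (low_ink → ¬done): {n3}.
States satisfying AG AG (low_ink → ¬done): {n3}.
n0 is reachable from n0 and violates AG (low_ink → ¬done), so AG fails at n0.
n0 ∉ Sat(AG AG (low_ink → ¬done)).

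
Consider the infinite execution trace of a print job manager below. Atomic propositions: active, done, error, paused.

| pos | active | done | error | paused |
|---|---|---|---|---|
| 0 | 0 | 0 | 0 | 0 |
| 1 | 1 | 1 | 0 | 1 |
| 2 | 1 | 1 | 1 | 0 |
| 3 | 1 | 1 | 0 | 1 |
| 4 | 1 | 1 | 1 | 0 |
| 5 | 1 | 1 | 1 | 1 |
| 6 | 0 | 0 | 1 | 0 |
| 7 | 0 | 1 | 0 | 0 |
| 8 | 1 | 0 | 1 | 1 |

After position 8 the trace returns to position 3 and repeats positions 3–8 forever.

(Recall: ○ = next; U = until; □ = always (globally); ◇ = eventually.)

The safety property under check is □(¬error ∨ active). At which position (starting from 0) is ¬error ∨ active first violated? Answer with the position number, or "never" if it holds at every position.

Check ¬error ∨ active at each position in order: 0 ✓, 1 ✓, 2 ✓, 3 ✓, 4 ✓, 5 ✓.
At position 6 the labels are {error}, so ¬error ∨ active is false there. This is the first violation.

6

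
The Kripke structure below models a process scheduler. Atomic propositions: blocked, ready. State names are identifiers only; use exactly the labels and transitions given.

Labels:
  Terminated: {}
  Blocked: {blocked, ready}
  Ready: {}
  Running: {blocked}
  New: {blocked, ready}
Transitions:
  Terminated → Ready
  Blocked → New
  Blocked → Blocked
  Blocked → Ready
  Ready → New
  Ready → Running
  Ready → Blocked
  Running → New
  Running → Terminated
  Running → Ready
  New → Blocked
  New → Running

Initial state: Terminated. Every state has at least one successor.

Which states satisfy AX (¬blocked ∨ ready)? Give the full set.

{Terminated, Blocked, Running}

States satisfying ¬blocked ∨ ready: {Terminated, Blocked, Ready, New}.
States satisfying AX (¬blocked ∨ ready): {Terminated, Blocked, Running}.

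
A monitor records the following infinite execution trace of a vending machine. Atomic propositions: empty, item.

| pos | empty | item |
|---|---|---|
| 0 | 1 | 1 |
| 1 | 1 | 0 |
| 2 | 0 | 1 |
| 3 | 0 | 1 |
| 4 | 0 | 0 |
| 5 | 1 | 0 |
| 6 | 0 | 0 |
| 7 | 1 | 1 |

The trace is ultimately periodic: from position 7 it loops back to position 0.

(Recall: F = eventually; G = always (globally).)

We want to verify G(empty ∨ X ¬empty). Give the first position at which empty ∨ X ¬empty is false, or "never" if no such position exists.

Check empty ∨ X ¬empty at each position in order: 0 ✓, 1 ✓, 2 ✓, 3 ✓.
At position 4 the labels are {} and the next position 5 has {empty}, so empty ∨ X ¬empty is false there. This is the first violation.

4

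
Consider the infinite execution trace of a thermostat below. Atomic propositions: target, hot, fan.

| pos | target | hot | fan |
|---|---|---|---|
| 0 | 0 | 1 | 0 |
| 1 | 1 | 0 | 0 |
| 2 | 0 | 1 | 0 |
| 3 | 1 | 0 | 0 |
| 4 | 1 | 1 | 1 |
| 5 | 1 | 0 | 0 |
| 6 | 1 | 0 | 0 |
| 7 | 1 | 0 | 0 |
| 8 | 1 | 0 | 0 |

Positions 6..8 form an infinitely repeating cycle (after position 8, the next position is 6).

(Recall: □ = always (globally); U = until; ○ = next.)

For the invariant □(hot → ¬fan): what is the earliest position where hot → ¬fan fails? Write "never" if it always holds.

4

Check hot → ¬fan at each position in order: 0 ✓, 1 ✓, 2 ✓, 3 ✓.
At position 4 the labels are {fan, hot, target}, so hot → ¬fan is false there. This is the first violation.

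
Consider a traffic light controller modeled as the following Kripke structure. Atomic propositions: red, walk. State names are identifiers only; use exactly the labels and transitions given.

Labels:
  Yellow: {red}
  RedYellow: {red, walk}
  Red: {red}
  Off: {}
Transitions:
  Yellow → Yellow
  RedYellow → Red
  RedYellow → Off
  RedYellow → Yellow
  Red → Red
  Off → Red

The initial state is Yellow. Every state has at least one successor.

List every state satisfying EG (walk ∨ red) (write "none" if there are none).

States satisfying walk ∨ red: {Yellow, RedYellow, Red}.
States satisfying EG (walk ∨ red): {Yellow, RedYellow, Red}.

{Yellow, RedYellow, Red}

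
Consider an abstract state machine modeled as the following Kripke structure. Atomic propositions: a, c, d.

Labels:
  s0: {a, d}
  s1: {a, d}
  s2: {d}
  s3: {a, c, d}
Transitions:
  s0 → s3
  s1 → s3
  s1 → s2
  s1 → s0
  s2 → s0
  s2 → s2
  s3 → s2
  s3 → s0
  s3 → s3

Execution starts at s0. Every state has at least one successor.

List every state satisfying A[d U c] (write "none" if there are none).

States satisfying d: {s0, s1, s2, s3}.
States satisfying c: {s3}.
States satisfying A[d U c]: {s0, s3}.

{s0, s3}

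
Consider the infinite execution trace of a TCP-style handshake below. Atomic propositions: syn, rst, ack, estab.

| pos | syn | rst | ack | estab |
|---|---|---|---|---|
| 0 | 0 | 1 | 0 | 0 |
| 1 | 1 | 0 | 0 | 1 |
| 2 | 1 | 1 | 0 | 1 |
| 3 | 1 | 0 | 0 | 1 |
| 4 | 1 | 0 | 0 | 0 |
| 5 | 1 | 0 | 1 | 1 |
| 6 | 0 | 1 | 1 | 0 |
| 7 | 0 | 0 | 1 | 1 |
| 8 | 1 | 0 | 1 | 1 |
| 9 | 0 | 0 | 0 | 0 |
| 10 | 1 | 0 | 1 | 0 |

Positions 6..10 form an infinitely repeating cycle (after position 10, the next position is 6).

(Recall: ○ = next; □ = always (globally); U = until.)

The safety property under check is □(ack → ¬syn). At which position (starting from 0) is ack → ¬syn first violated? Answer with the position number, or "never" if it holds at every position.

Check ack → ¬syn at each position in order: 0 ✓, 1 ✓, 2 ✓, 3 ✓, 4 ✓.
At position 5 the labels are {ack, estab, syn}, so ack → ¬syn is false there. This is the first violation.

5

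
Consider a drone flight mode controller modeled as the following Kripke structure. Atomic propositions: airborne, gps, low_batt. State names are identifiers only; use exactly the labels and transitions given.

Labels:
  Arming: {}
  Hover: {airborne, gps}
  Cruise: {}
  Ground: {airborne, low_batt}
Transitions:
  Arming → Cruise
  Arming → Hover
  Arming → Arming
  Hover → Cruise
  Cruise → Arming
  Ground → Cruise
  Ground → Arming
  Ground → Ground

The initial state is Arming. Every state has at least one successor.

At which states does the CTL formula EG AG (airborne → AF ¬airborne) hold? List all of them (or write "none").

States satisfying AG (airborne → AF ¬airborne): {Arming, Hover, Cruise}.
States satisfying EG AG (airborne → AF ¬airborne): {Arming, Hover, Cruise}.

{Arming, Hover, Cruise}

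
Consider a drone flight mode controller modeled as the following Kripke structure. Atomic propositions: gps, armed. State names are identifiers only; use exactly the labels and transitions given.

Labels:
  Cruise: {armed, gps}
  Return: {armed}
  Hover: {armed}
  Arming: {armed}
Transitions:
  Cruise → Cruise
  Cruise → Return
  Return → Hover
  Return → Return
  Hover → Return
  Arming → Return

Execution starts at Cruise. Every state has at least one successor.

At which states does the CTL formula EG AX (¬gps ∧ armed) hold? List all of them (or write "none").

{Return, Hover, Arming}

States satisfying AX (¬gps ∧ armed): {Return, Hover, Arming}.
States satisfying EG AX (¬gps ∧ armed): {Return, Hover, Arming}.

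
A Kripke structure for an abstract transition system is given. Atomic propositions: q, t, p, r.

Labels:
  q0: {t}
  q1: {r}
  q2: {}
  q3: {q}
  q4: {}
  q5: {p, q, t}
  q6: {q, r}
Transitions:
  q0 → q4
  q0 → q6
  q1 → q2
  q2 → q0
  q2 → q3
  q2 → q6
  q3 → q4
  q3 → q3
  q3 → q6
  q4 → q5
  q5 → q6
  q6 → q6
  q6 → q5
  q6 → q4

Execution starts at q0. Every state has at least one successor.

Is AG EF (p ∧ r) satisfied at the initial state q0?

States satisfying EF (p ∧ r): ∅.
States satisfying AG EF (p ∧ r): ∅.
q0 is reachable from q0 and violates EF (p ∧ r), so AG fails at q0.
q0 ∉ Sat(AG EF (p ∧ r)).

Violated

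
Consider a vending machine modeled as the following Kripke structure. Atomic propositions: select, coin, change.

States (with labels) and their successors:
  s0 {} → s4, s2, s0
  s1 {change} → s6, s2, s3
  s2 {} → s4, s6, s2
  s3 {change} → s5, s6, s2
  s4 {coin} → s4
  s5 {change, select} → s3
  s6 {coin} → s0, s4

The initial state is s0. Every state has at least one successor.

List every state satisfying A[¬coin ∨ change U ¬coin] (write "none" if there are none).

States satisfying ¬coin ∨ change: {s0, s1, s2, s3, s5}.
States satisfying ¬coin: {s0, s1, s2, s3, s5}.
States satisfying A[¬coin ∨ change U ¬coin]: {s0, s1, s2, s3, s5}.

{s0, s1, s2, s3, s5}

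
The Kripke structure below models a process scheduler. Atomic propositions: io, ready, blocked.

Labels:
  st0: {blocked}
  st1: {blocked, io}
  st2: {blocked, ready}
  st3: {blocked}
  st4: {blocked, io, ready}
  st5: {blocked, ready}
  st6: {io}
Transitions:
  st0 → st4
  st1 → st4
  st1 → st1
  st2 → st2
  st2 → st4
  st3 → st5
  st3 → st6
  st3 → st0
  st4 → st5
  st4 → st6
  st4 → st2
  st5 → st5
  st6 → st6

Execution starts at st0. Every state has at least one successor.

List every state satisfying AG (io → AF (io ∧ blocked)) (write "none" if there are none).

States satisfying io → AF (io ∧ blocked): {st0, st1, st2, st3, st4, st5}.
States satisfying AG (io → AF (io ∧ blocked)): {st5}.

{st5}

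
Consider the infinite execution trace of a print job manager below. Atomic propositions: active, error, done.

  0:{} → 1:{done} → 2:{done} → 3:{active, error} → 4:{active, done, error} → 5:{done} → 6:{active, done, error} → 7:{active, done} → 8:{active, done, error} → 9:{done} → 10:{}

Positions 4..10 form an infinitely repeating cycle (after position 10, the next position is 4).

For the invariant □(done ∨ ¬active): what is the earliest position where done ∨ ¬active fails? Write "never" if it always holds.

Check done ∨ ¬active at each position in order: 0 ✓, 1 ✓, 2 ✓.
At position 3 the labels are {active, error}, so done ∨ ¬active is false there. This is the first violation.

3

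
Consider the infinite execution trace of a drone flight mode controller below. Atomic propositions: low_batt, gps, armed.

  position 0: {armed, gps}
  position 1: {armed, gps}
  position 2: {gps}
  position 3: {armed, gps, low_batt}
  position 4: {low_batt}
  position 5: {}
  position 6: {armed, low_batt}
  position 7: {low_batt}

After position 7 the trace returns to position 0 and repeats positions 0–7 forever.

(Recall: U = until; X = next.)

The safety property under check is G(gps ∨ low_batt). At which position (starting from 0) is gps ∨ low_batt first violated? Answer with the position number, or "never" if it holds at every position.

5

Check gps ∨ low_batt at each position in order: 0 ✓, 1 ✓, 2 ✓, 3 ✓, 4 ✓.
At position 5 the labels are {}, so gps ∨ low_batt is false there. This is the first violation.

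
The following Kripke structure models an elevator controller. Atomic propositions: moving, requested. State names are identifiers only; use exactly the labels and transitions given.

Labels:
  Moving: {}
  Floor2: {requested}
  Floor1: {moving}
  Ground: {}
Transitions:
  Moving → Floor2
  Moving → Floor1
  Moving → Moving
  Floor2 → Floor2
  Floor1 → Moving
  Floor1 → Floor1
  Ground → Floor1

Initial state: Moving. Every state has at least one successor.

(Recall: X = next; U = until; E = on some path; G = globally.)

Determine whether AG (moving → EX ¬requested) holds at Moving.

States satisfying moving → EX ¬requested: {Moving, Floor2, Floor1, Ground}.
States satisfying AG (moving → EX ¬requested): {Moving, Floor2, Floor1, Ground}.
Every state reachable from Moving satisfies moving → EX ¬requested.
Moving ∈ Sat(AG (moving → EX ¬requested)).

Satisfied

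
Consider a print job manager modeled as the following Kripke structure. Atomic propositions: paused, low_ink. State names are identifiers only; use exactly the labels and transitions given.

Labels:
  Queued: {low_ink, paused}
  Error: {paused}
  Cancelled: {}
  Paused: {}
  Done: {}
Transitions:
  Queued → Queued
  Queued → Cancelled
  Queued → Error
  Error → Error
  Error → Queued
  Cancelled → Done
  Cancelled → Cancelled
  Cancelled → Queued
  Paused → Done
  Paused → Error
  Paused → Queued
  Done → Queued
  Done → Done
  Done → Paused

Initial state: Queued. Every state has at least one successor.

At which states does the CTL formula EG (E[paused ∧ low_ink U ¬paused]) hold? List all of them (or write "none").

{Queued, Cancelled, Paused, Done}

States satisfying E[paused ∧ low_ink U ¬paused]: {Queued, Cancelled, Paused, Done}.
States satisfying EG (E[paused ∧ low_ink U ¬paused]): {Queued, Cancelled, Paused, Done}.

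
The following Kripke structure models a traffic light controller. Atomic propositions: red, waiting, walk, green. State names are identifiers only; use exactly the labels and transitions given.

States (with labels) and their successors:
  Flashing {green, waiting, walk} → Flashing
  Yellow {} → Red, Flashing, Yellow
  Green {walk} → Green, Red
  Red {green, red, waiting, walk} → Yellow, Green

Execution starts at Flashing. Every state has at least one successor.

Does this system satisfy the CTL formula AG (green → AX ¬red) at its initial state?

Holds

States satisfying green → AX ¬red: {Flashing, Yellow, Green, Red}.
States satisfying AG (green → AX ¬red): {Flashing, Yellow, Green, Red}.
Every state reachable from Flashing satisfies green → AX ¬red.
Flashing ∈ Sat(AG (green → AX ¬red)).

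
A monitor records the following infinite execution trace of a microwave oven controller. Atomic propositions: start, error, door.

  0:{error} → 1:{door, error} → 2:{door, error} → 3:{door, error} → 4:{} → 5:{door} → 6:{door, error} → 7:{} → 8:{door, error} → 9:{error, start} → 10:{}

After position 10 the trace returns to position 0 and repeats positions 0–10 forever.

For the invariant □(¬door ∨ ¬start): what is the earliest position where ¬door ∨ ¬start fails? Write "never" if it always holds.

¬door ∨ ¬start holds at every position 0..10, and those are all the positions the trace ever visits, so the invariant □(¬door ∨ ¬start) is never violated.

never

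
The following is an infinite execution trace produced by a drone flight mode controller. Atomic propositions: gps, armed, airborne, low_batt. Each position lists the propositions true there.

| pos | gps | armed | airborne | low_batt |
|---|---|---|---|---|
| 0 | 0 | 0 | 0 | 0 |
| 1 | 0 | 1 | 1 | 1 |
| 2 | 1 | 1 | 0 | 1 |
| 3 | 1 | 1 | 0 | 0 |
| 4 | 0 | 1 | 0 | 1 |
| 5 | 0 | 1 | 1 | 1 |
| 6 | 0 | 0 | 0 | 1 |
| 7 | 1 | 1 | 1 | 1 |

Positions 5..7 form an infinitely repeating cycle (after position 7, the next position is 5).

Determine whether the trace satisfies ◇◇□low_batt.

Holds

◇□low_batt holds at position 0, which is reachable from 0, so ◇◇□low_batt holds.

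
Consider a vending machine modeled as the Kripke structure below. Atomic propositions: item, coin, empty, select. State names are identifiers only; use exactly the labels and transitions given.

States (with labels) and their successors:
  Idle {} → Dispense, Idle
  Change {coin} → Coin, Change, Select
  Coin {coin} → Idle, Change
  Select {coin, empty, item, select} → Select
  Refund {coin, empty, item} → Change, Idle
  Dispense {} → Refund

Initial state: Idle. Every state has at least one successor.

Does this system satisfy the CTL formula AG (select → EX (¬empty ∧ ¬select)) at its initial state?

States satisfying select → EX (¬empty ∧ ¬select): {Idle, Change, Coin, Refund, Dispense}.
States satisfying AG (select → EX (¬empty ∧ ¬select)): ∅.
Select is reachable from Idle and violates select → EX (¬empty ∧ ¬select), so AG fails at Idle.
Idle ∉ Sat(AG (select → EX (¬empty ∧ ¬select))).

Violated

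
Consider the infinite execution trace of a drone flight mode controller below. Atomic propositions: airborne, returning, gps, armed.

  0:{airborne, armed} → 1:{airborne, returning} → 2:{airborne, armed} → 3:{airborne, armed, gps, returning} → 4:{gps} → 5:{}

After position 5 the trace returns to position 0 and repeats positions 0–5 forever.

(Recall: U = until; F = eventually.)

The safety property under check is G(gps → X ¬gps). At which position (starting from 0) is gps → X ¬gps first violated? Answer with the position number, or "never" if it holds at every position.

Check gps → X ¬gps at each position in order: 0 ✓, 1 ✓, 2 ✓.
At position 3 the labels are {airborne, armed, gps, returning} and the next position 4 has {gps}, so gps → X ¬gps is false there. This is the first violation.

3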